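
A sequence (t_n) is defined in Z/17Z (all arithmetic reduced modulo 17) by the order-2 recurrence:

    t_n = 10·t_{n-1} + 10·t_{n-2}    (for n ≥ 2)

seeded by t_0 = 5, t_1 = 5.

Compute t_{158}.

t_2 = 10·5 + 10·5 = 15
t_3 = 10·15 + 10·5 = 13
t_4 = 10·13 + 10·15 = 8
t_5 = 10·8 + 10·13 = 6
t_6 = 10·6 + 10·8 = 4
t_7 = 10·4 + 10·6 = 15
t_8 = 10·15 + 10·4 = 3
t_9 = 10·3 + 10·15 = 10
t_10 = 10·10 + 10·3 = 11
t_11 = 10·11 + 10·10 = 6
t_12 = 10·6 + 10·11 = 0
t_13 = 10·0 + 10·6 = 9
t_14 = 10·9 + 10·0 = 5
t_15 = 10·5 + 10·9 = 4
t_16 = 10·4 + 10·5 = 5
t_17 = 10·5 + 10·4 = 5
(t_16, t_17) = (5, 5) = (t_0, t_1), so the sequence has period 16.
158 ≡ 14 (mod 16), hence t_158 = t_14 = 5.

5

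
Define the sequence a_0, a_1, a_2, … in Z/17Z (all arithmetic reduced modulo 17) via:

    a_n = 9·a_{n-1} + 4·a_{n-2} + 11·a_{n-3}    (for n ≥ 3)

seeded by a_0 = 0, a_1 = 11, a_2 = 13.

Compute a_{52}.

10

a_3 = 9·13 + 4·11 + 11·0 = 8
a_4 = 9·8 + 4·13 + 11·11 = 7
a_5 = 9·7 + 4·8 + 11·13 = 0
a_6 = 9·0 + 4·7 + 11·8 = 14
a_7 = 9·14 + 4·0 + 11·7 = 16
a_8 = 9·16 + 4·14 + 11·0 = 13
a_9 = 9·13 + 4·16 + 11·14 = 12
a_10 = 9·12 + 4·13 + 11·16 = 13
a_11 = 9·13 + 4·12 + 11·13 = 2
a_12 = 9·2 + 4·13 + 11·12 = 15
a_13 = 9·15 + 4·2 + 11·13 = 14
a_14 = 9·14 + 4·15 + 11·2 = 4
a_15 = 9·4 + 4·14 + 11·15 = 2
a_16 = 9·2 + 4·4 + 11·14 = 1
a_17 = 9·1 + 4·2 + 11·4 = 10
a_18 = 9·10 + 4·1 + 11·2 = 14
a_19 = 9·14 + 4·10 + 11·1 = 7
a_20 = 9·7 + 4·14 + 11·10 = 8
a_21 = 9·8 + 4·7 + 11·14 = 16
a_22 = 9·16 + 4·8 + 11·7 = 15
a_23 = 9·15 + 4·16 + 11·8 = 15
a_24 = 9·15 + 4·15 + 11·16 = 14
a_25 = 9·14 + 4·15 + 11·15 = 11
a_26 = 9·11 + 4·14 + 11·15 = 14
a_27 = 9·14 + 4·11 + 11·14 = 1
a_28 = 9·1 + 4·14 + 11·11 = 16
a_29 = 9·16 + 4·1 + 11·14 = 13
a_30 = 9·13 + 4·16 + 11·1 = 5
a_31 = 9·5 + 4·13 + 11·16 = 1
a_32 = 9·1 + 4·5 + 11·13 = 2
a_33 = 9·2 + 4·1 + 11·5 = 9
a_34 = 9·9 + 4·2 + 11·1 = 15
a_35 = 9·15 + 4·9 + 11·2 = 6
a_36 = 9·6 + 4·15 + 11·9 = 9
a_37 = 9·9 + 4·6 + 11·15 = 15
a_38 = 9·15 + 4·9 + 11·6 = 16
a_39 = 9·16 + 4·15 + 11·9 = 14
a_40 = 9·14 + 4·16 + 11·15 = 15
a_41 = 9·15 + 4·14 + 11·16 = 10
a_42 = 9·10 + 4·15 + 11·14 = 15
a_43 = 9·15 + 4·10 + 11·15 = 0
a_44 = 9·0 + 4·15 + 11·10 = 0
a_45 = 9·0 + 4·0 + 11·15 = 12
a_46 = 9·12 + 4·0 + 11·0 = 6
a_47 = 9·6 + 4·12 + 11·0 = 0
a_48 = 9·0 + 4·6 + 11·12 = 3
a_49 = 9·3 + 4·0 + 11·6 = 8
a_50 = 9·8 + 4·3 + 11·0 = 16
a_51 = 9·16 + 4·8 + 11·3 = 5
a_52 = 9·5 + 4·16 + 11·8 = 10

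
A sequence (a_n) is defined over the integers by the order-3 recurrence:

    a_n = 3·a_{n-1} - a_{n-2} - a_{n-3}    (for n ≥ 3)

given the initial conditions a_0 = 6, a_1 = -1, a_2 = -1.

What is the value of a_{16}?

-965322

a_3 = 3·-1 + -1·-1 + -1·6 = -8
a_4 = 3·-8 + -1·-1 + -1·-1 = -22
a_5 = 3·-22 + -1·-8 + -1·-1 = -57
a_6 = 3·-57 + -1·-22 + -1·-8 = -141
a_7 = 3·-141 + -1·-57 + -1·-22 = -344
a_8 = 3·-344 + -1·-141 + -1·-57 = -834
a_9 = 3·-834 + -1·-344 + -1·-141 = -2017
a_10 = 3·-2017 + -1·-834 + -1·-344 = -4873
a_11 = 3·-4873 + -1·-2017 + -1·-834 = -11768
a_12 = 3·-11768 + -1·-4873 + -1·-2017 = -28414
a_13 = 3·-28414 + -1·-11768 + -1·-4873 = -68601
a_14 = 3·-68601 + -1·-28414 + -1·-11768 = -165621
a_15 = 3·-165621 + -1·-68601 + -1·-28414 = -399848
a_16 = 3·-399848 + -1·-165621 + -1·-68601 = -965322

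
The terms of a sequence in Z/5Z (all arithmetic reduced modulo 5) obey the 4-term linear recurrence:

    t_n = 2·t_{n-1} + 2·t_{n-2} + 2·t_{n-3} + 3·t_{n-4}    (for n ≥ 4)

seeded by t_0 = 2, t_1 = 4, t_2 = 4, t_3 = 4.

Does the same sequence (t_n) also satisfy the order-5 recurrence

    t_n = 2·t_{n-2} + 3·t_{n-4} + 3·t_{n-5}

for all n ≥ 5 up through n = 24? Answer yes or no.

Terms t_0..t_24: 2, 4, 4, 4, 0, 3, 1, 0, 3, 2, 3, 1, 1, 1, 0, 2, 4, 0, 2, 3, 2, 4, 4, 4, 0
n=5: candidate gives 1, actual t_5 = 3 ✗

no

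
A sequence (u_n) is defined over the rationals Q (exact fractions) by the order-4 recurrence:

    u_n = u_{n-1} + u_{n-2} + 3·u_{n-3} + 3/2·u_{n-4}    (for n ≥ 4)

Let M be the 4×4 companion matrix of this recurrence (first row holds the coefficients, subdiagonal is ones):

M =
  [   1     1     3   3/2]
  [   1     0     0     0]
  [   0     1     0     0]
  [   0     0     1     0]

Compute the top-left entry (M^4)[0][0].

(M^4)[0][0] is the top entry after applying M 4 times to the unit state (1, 0, 0, 0). Equivalently it is h_{7} for the auxiliary sequence (h_n) obeying the same recurrence with h_3 = 1 and h_i = 0 for 0 ≤ i < 3:
h_4 = 1·1 + 1·0 + 3·0 + 3/2·0 = 1
h_5 = 1·1 + 1·1 + 3·0 + 3/2·0 = 2
h_6 = 1·2 + 1·1 + 3·1 + 3/2·0 = 6
h_7 = 1·6 + 1·2 + 3·1 + 3/2·1 = 25/2

25/2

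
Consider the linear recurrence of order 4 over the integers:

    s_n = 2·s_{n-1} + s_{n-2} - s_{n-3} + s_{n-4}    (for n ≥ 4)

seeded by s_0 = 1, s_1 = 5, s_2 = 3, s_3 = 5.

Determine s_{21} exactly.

18045135

s_4 = 2·5 + 1·3 + -1·5 + 1·1 = 9
s_5 = 2·9 + 1·5 + -1·3 + 1·5 = 25
s_6 = 2·25 + 1·9 + -1·5 + 1·3 = 57
s_7 = 2·57 + 1·25 + -1·9 + 1·5 = 135
s_8 = 2·135 + 1·57 + -1·25 + 1·9 = 311
s_9 = 2·311 + 1·135 + -1·57 + 1·25 = 725
s_10 = 2·725 + 1·311 + -1·135 + 1·57 = 1683
s_11 = 2·1683 + 1·725 + -1·311 + 1·135 = 3915
s_12 = 2·3915 + 1·1683 + -1·725 + 1·311 = 9099
s_13 = 2·9099 + 1·3915 + -1·1683 + 1·725 = 21155
s_14 = 2·21155 + 1·9099 + -1·3915 + 1·1683 = 49177
s_15 = 2·49177 + 1·21155 + -1·9099 + 1·3915 = 114325
s_16 = 2·114325 + 1·49177 + -1·21155 + 1·9099 = 265771
s_17 = 2·265771 + 1·114325 + -1·49177 + 1·21155 = 617845
s_18 = 2·617845 + 1·265771 + -1·114325 + 1·49177 = 1436313
s_19 = 2·1436313 + 1·617845 + -1·265771 + 1·114325 = 3339025
s_20 = 2·3339025 + 1·1436313 + -1·617845 + 1·265771 = 7762289
s_21 = 2·7762289 + 1·3339025 + -1·1436313 + 1·617845 = 18045135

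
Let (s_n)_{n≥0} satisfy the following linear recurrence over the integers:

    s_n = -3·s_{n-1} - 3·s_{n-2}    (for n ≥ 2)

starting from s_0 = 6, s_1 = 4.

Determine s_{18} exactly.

s_2 = -3·4 + -3·6 = -30
s_3 = -3·-30 + -3·4 = 78
s_4 = -3·78 + -3·-30 = -144
s_5 = -3·-144 + -3·78 = 198
s_6 = -3·198 + -3·-144 = -162
s_7 = -3·-162 + -3·198 = -108
s_8 = -3·-108 + -3·-162 = 810
s_9 = -3·810 + -3·-108 = -2106
s_10 = -3·-2106 + -3·810 = 3888
s_11 = -3·3888 + -3·-2106 = -5346
s_12 = -3·-5346 + -3·3888 = 4374
s_13 = -3·4374 + -3·-5346 = 2916
s_14 = -3·2916 + -3·4374 = -21870
s_15 = -3·-21870 + -3·2916 = 56862
s_16 = -3·56862 + -3·-21870 = -104976
s_17 = -3·-104976 + -3·56862 = 144342
s_18 = -3·144342 + -3·-104976 = -118098

-118098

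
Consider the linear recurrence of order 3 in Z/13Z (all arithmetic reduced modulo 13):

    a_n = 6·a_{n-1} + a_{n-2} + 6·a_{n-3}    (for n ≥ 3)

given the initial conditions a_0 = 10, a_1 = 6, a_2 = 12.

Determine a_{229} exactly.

10

a_3 = 6·12 + 1·6 + 6·10 = 8
a_4 = 6·8 + 1·12 + 6·6 = 5
a_5 = 6·5 + 1·8 + 6·12 = 6
a_6 = 6·6 + 1·5 + 6·8 = 11
a_7 = 6·11 + 1·6 + 6·5 = 11
a_8 = 6·11 + 1·11 + 6·6 = 9
Continuing the recurrence:
  a_9 = 1;  a_10 = 3;  a_11 = 8;  a_12 = 5;  a_13 = 4;  a_14 = 12
  a_15 = 2;  a_16 = 9;  a_17 = 11;  a_18 = 9;  a_19 = 2;  a_20 = 9
  a_21 = 6;  a_22 = 5;  a_23 = 12;  a_24 = 9;  a_25 = 5;  a_26 = 7
  a_27 = 10;  a_28 = 6;  a_29 = 10;  a_30 = 9;  a_31 = 9;  a_32 = 6
  a_33 = 8;  a_34 = 4;  a_35 = 3;  a_36 = 5;  a_37 = 5;  a_38 = 1
  a_39 = 2;  a_40 = 4;  a_41 = 6;  a_42 = 0;  a_43 = 4;  a_44 = 8
  a_45 = 0;  a_46 = 6;  a_47 = 6;  a_48 = 3;  a_49 = 8;  a_50 = 9
  a_51 = 2;  a_52 = 4;  a_53 = 2;  a_54 = 2;  a_55 = 12;  a_56 = 8
  a_57 = 7;  a_58 = 5;  a_59 = 7;  a_60 = 11;  a_61 = 12;  a_62 = 8
  a_63 = 9;  a_64 = 4;  a_65 = 3;  a_66 = 11;  a_67 = 2;  a_68 = 2
  a_69 = 2;  a_70 = 0;  a_71 = 1;  a_72 = 5;  a_73 = 5;  a_74 = 2
  a_75 = 8;  a_76 = 2;  a_77 = 6;  a_78 = 8;  a_79 = 1;  a_80 = 11
  a_81 = 11;  a_82 = 5;  a_83 = 3;  a_84 = 11;  a_85 = 8;  a_86 = 12
  a_87 = 3;  a_88 = 0;  a_89 = 10;  a_90 = 0;  a_91 = 10;  a_92 = 3
  a_93 = 2;  a_94 = 10;  a_95 = 2;  a_96 = 8;  a_97 = 6;  a_98 = 4
  a_99 = 0;  a_100 = 1;  a_101 = 4;  a_102 = 12;  a_103 = 4;  a_104 = 8
  a_105 = 7;  a_106 = 9;  a_107 = 5;  a_108 = 3;  a_109 = 12;  a_110 = 1
  a_111 = 10;  a_112 = 3;  a_113 = 8;  a_114 = 7;  a_115 = 3;  a_116 = 8
  a_117 = 2;  a_118 = 12;  a_119 = 5;  a_120 = 2;  a_121 = 11;  a_122 = 7
  a_123 = 0;  a_124 = 8;  a_125 = 12;  a_126 = 2;  a_127 = 7;  a_128 = 12
  a_129 = 0;  a_130 = 2;  a_131 = 6;  a_132 = 12;  a_133 = 12;  a_134 = 3
  a_135 = 11;  a_136 = 11;  a_137 = 4;  a_138 = 10;  a_139 = 0;  a_140 = 8
  a_141 = 4;  a_142 = 6;  a_143 = 10;  a_144 = 12;  a_145 = 1;  a_146 = 0
  a_147 = 8;  a_148 = 2;  a_149 = 7;  a_150 = 1;  a_151 = 12;  a_152 = 11
  a_153 = 6;  a_154 = 2;  a_155 = 6;  a_156 = 9;  a_157 = 7;  a_158 = 9
  a_159 = 11;  a_160 = 0;  a_161 = 0;  a_162 = 1;  a_163 = 6;  a_164 = 11
  a_165 = 0;  a_166 = 8;  a_167 = 10;  a_168 = 3;  a_169 = 11;  a_170 = 12
  a_171 = 10;  a_172 = 8;  a_173 = 0;  a_174 = 3;  a_175 = 1;  a_176 = 9
  a_177 = 8;  a_178 = 11;  a_179 = 11;  a_180 = 8;  a_181 = 8;  a_182 = 5
  a_183 = 8;  a_184 = 10;  a_185 = 7;  a_186 = 9;  a_187 = 4;  a_188 = 10
  a_189 = 1;  a_190 = 1;  a_191 = 2;  a_192 = 6;  a_193 = 5;  a_194 = 9
  a_195 = 4;  a_196 = 11;  a_197 = 7;  a_198 = 12;  a_199 = 2;  a_200 = 1
  a_201 = 2;  a_202 = 12;  a_203 = 2;  a_204 = 10;  a_205 = 4;  a_206 = 7
  a_207 = 2;  a_208 = 4;  a_209 = 3;  a_210 = 8;  a_211 = 10;  a_212 = 8
  a_213 = 2;  a_214 = 2;  a_215 = 10;  a_216 = 9;  a_217 = 11;  a_218 = 5
  a_219 = 4;  a_220 = 4;  a_221 = 6;  a_222 = 12;  a_223 = 11;  a_224 = 10
  a_225 = 0;  a_226 = 11;  a_227 = 9
a_228 = 6·9 + 1·11 + 6·0 = 0
a_229 = 6·0 + 1·9 + 6·11 = 10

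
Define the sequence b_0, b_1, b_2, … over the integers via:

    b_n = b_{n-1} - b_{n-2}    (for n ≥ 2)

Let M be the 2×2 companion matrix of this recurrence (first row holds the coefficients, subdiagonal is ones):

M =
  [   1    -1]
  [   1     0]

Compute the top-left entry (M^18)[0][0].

(M^18)[0][0] is the top entry after applying M 18 times to the unit state (1, 0). Equivalently it is h_{19} for the auxiliary sequence (h_n) obeying the same recurrence with h_1 = 1 and h_i = 0 for 0 ≤ i < 1:
h_2 = 1·1 + -1·0 = 1
h_3 = 1·1 + -1·1 = 0
h_4 = 1·0 + -1·1 = -1
h_5 = 1·-1 + -1·0 = -1
h_6 = 1·-1 + -1·-1 = 0
h_7 = 1·0 + -1·-1 = 1
(h_6, h_7) = (0, 1) = (h_0, h_1), so the sequence has period 6.
19 ≡ 1 (mod 6), hence h_19 = h_1 = 1.

1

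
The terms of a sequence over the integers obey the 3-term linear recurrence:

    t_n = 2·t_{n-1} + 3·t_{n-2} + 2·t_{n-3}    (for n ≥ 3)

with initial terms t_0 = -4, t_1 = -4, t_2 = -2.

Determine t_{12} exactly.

-620990

t_3 = 2·-2 + 3·-4 + 2·-4 = -24
t_4 = 2·-24 + 3·-2 + 2·-4 = -62
t_5 = 2·-62 + 3·-24 + 2·-2 = -200
t_6 = 2·-200 + 3·-62 + 2·-24 = -634
t_7 = 2·-634 + 3·-200 + 2·-62 = -1992
t_8 = 2·-1992 + 3·-634 + 2·-200 = -6286
t_9 = 2·-6286 + 3·-1992 + 2·-634 = -19816
t_10 = 2·-19816 + 3·-6286 + 2·-1992 = -62474
t_11 = 2·-62474 + 3·-19816 + 2·-6286 = -196968
t_12 = 2·-196968 + 3·-62474 + 2·-19816 = -620990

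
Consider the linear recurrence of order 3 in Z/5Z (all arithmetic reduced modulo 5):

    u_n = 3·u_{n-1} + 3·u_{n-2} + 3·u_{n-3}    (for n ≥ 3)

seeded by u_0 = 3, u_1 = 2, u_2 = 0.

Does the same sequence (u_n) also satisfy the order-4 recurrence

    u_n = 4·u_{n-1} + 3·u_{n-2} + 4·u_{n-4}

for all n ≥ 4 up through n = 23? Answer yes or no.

Terms u_0..u_23: 3, 2, 0, 0, 1, 3, 2, 3, 4, 2, 2, 4, 4, 0, 4, 4, 4, 1, 2, 1, 2, 0, 4, 3
n=4: candidate gives 2, actual u_4 = 1 ✗

no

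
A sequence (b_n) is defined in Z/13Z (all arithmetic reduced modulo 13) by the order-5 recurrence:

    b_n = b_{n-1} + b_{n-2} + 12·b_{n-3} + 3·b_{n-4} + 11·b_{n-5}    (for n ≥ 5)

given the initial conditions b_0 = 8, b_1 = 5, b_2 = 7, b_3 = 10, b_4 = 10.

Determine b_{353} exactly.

b_5 = 1·10 + 1·10 + 12·7 + 3·5 + 11·8 = 12
b_6 = 1·12 + 1·10 + 12·10 + 3·7 + 11·5 = 10
b_7 = 1·10 + 1·12 + 12·10 + 3·10 + 11·7 = 2
b_8 = 1·2 + 1·10 + 12·12 + 3·10 + 11·10 = 10
b_9 = 1·10 + 1·2 + 12·10 + 3·12 + 11·10 = 5
b_10 = 1·5 + 1·10 + 12·2 + 3·10 + 11·12 = 6
Continuing the recurrence:
  b_11 = 0;  b_12 = 1;  b_13 = 3;  b_14 = 12;  b_15 = 2;  b_16 = 1
  b_17 = 11;  b_18 = 1;  b_19 = 6;  b_20 = 8;  b_21 = 5;  b_22 = 1
  b_23 = 1;  b_24 = 9;  b_25 = 8;  b_26 = 9;  b_27 = 9;  b_28 = 9
  b_29 = 2;  b_30 = 0;  b_31 = 2;  b_32 = 9;  b_33 = 12;  b_34 = 2
  b_35 = 11;  b_36 = 11;  b_37 = 12;  b_38 = 7;  b_39 = 11;  b_40 = 4
  b_41 = 9;  b_42 = 12;  b_43 = 10;  b_44 = 3;  b_45 = 7;  b_46 = 5
  b_47 = 2;  b_48 = 2;  b_49 = 1;  b_50 = 2;  b_51 = 10;  b_52 = 0
  b_53 = 7;  b_54 = 1;  b_55 = 8;  b_56 = 8;  b_57 = 10;  b_58 = 12
  b_59 = 10;  b_60 = 7;  b_61 = 6;  b_62 = 6;  b_63 = 11;  b_64 = 12
  b_65 = 8;  b_66 = 2;  b_67 = 6;  b_68 = 1;  b_69 = 5;  b_70 = 3
  b_71 = 8;  b_72 = 10;  b_73 = 2;  b_74 = 3;  b_75 = 0;  b_76 = 2
  b_77 = 11;  b_78 = 5;  b_79 = 8;  b_80 = 8;  b_81 = 1;  b_82 = 7
  b_83 = 1;  b_84 = 2;  b_85 = 9;  b_86 = 3;  b_87 = 12;  b_88 = 10
  b_89 = 3;  b_90 = 5;  b_91 = 2;  b_92 = 10;  b_93 = 9;  b_94 = 0
  b_95 = 8;  b_96 = 12;  b_97 = 1;  b_98 = 0;  b_99 = 0;  b_100 = 6
  b_101 = 11;  b_102 = 2;  b_103 = 7;  b_104 = 3;  b_105 = 3;  b_106 = 9
  b_107 = 0;  b_108 = 1;  b_109 = 8;  b_110 = 4;  b_111 = 6;  b_112 = 5
  b_113 = 3;  b_114 = 11;  b_115 = 6;  b_116 = 4;  b_117 = 11;  b_118 = 10
  b_119 = 0;  b_120 = 12;  b_121 = 1;  b_122 = 8;  b_123 = 3;  b_124 = 7
  b_125 = 7;  b_126 = 7;  b_127 = 0;  b_128 = 2;  b_129 = 2;  b_130 = 11
  b_131 = 10;  b_132 = 12;  b_133 = 0;  b_134 = 5;  b_135 = 1;  b_136 = 9
  b_137 = 7;  b_138 = 4;  b_139 = 8;  b_140 = 4;  b_141 = 11;  b_142 = 5
  b_143 = 2;  b_144 = 5;  b_145 = 1;  b_146 = 10;  b_147 = 2;  b_148 = 9
  b_149 = 7;  b_150 = 3;  b_151 = 0;  b_152 = 6;  b_153 = 6;  b_154 = 7
  b_155 = 1;  b_156 = 7;  b_157 = 7;  b_158 = 9;  b_159 = 11;  b_160 = 6
  b_161 = 2;  b_162 = 10;  b_163 = 8;  b_164 = 12;  b_165 = 4;  b_166 = 8
  b_167 = 4;  b_168 = 2;  b_169 = 12;  b_170 = 0;  b_171 = 6;  b_172 = 5
  b_173 = 4;  b_174 = 5;  b_175 = 9;  b_176 = 0;  b_177 = 6;  b_178 = 4
  b_179 = 1;  b_180 = 7;  b_181 = 9;  b_182 = 2;  b_183 = 12;  b_184 = 11
  b_185 = 8;  b_186 = 8;  b_187 = 11;  b_188 = 7;  b_189 = 12;  b_190 = 3
  b_191 = 12;  b_192 = 2;  b_193 = 7;  b_194 = 8;  b_195 = 4;  b_196 = 0
  b_197 = 0;  b_198 = 6;  b_199 = 2;  b_200 = 0;  b_201 = 9;  b_202 = 12
  b_203 = 2;  b_204 = 1;  b_205 = 5;  b_206 = 9;  b_207 = 8;  b_208 = 11
  b_209 = 10;  b_210 = 4;  b_211 = 9;  b_212 = 7;  b_213 = 7;  b_214 = 10
  b_215 = 3;  b_216 = 9;  b_217 = 9;  b_218 = 5;  b_219 = 7;  b_220 = 11
  b_221 = 9;  b_222 = 10;  b_223 = 6;  b_224 = 0;  b_225 = 1;  b_226 = 7
  b_227 = 6;  b_228 = 0;  b_229 = 2;  b_230 = 2;  b_231 = 8;  b_232 = 9
  b_233 = 8;  b_234 = 11;  b_235 = 4;  b_236 = 5;  b_237 = 4;  b_238 = 9
  b_239 = 11;  b_240 = 10;  b_241 = 1;  b_242 = 6;  b_243 = 12;  b_244 = 12
  b_245 = 1;  b_246 = 4;  b_247 = 4;  b_248 = 6;  b_249 = 11;  b_250 = 10
  b_251 = 6;  b_252 = 2;  b_253 = 6;  b_254 = 10;  b_255 = 12;  b_256 = 10
  b_257 = 0;  b_258 = 3;  b_259 = 9;  b_260 = 5;  b_261 = 4;  b_262 = 9
  b_263 = 3;  b_264 = 5;  b_265 = 1;  b_266 = 9;  b_267 = 9;  b_268 = 0
  b_269 = 6;  b_270 = 9;  b_271 = 11;  b_272 = 9;  b_273 = 3;  b_274 = 3
  b_275 = 12;  b_276 = 4;  b_277 = 4;  b_278 = 12;  b_279 = 3;  b_280 = 12
  b_281 = 7;  b_282 = 5;  b_283 = 11;  b_284 = 0;  b_285 = 3;  b_286 = 6
  b_287 = 6;  b_288 = 0;  b_289 = 9;  b_290 = 2;  b_291 = 4;  b_292 = 11
  b_293 = 1;  b_294 = 9;  b_295 = 7;  b_296 = 1;  b_297 = 6;  b_298 = 12
  b_299 = 7;  b_300 = 2;  b_301 = 0;  b_302 = 6;  b_303 = 1;  b_304 = 12
  b_305 = 3;  b_306 = 6;  b_307 = 1;  b_308 = 12;  b_309 = 5;  b_310 = 2
  b_311 = 12;  b_312 = 4;  b_313 = 5;  b_314 = 6;  b_315 = 0;  b_316 = 2
  b_317 = 3;  b_318 = 0;  b_319 = 2;  b_320 = 5;  b_321 = 12;  b_322 = 9
  b_323 = 9;  b_324 = 4;  b_325 = 4;  b_326 = 2;  b_327 = 11;  b_328 = 3
  b_329 = 3;  b_330 = 6;  b_331 = 9;  b_332 = 12;  b_333 = 5;  b_334 = 7
  b_335 = 2;  b_336 = 9;  b_337 = 8;  b_338 = 0;  b_339 = 4;  b_340 = 6
  b_341 = 3;  b_342 = 2;  b_343 = 11;  b_344 = 7;  b_345 = 0;  b_346 = 9
  b_347 = 5;  b_348 = 0;  b_349 = 8;  b_350 = 4;  b_351 = 9
b_352 = 1·9 + 1·4 + 12·8 + 3·0 + 11·5 = 8
b_353 = 1·8 + 1·9 + 12·4 + 3·8 + 11·0 = 11

11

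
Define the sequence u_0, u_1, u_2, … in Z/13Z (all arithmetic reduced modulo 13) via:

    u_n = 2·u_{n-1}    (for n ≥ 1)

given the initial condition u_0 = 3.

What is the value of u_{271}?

7

u_1 = 2·3 = 6
u_2 = 2·6 = 12
u_3 = 2·12 = 11
u_4 = 2·11 = 9
u_5 = 2·9 = 5
u_6 = 2·5 = 10
u_7 = 2·10 = 7
u_8 = 2·7 = 1
u_9 = 2·1 = 2
u_10 = 2·2 = 4
u_11 = 2·4 = 8
u_12 = 2·8 = 3
(u_12) = (3) = (u_0), so the sequence has period 12.
271 ≡ 7 (mod 12), hence u_271 = u_7 = 7.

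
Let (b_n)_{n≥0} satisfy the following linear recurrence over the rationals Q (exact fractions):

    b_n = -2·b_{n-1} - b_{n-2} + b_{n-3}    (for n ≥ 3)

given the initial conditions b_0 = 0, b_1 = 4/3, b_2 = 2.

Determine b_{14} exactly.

368

b_3 = -2·2 + -1·4/3 + 1·0 = -16/3
b_4 = -2·-16/3 + -1·2 + 1·4/3 = 10
b_5 = -2·10 + -1·-16/3 + 1·2 = -38/3
b_6 = -2·-38/3 + -1·10 + 1·-16/3 = 10
b_7 = -2·10 + -1·-38/3 + 1·10 = 8/3
b_8 = -2·8/3 + -1·10 + 1·-38/3 = -28
b_9 = -2·-28 + -1·8/3 + 1·10 = 190/3
b_10 = -2·190/3 + -1·-28 + 1·8/3 = -96
b_11 = -2·-96 + -1·190/3 + 1·-28 = 302/3
b_12 = -2·302/3 + -1·-96 + 1·190/3 = -42
b_13 = -2·-42 + -1·302/3 + 1·-96 = -338/3
b_14 = -2·-338/3 + -1·-42 + 1·302/3 = 368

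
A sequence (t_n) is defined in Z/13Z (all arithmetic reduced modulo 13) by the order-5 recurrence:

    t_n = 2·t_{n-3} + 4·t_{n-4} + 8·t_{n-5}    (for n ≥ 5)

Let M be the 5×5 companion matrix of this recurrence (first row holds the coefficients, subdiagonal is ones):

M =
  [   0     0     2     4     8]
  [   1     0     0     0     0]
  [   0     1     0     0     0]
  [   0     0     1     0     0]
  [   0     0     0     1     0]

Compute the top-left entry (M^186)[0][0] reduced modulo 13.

(M^186)[0][0] is the top entry after applying M 186 times to the unit state (1, 0, 0, 0, 0). Equivalently it is h_{190} for the auxiliary sequence (h_n) obeying the same recurrence with h_4 = 1 and h_i = 0 for 0 ≤ i < 4:
h_5 = 0·1 + 0·0 + 2·0 + 4·0 + 8·0 = 0
h_6 = 0·0 + 0·1 + 2·0 + 4·0 + 8·0 = 0
h_7 = 0·0 + 0·0 + 2·1 + 4·0 + 8·0 = 2
h_8 = 0·2 + 0·0 + 2·0 + 4·1 + 8·0 = 4
h_9 = 0·4 + 0·2 + 2·0 + 4·0 + 8·1 = 8
h_10 = 0·8 + 0·4 + 2·2 + 4·0 + 8·0 = 4
Continuing the recurrence:
  h_11 = 3;  h_12 = 9;  h_13 = 7;  h_14 = 8;  h_15 = 10;  h_16 = 9
  h_17 = 12;  h_18 = 4;  h_19 = 5;  h_20 = 10;  h_21 = 11;  h_22 = 5
  h_23 = 7;  h_24 = 11;  h_25 = 4;  h_26 = 5;  h_27 = 12;  h_28 = 4
  h_29 = 10;  h_30 = 11;  h_31 = 5;  h_32 = 2;  h_33 = 3;  h_34 = 4
  h_35 = 8;  h_36 = 2;  h_37 = 10;  h_38 = 4;  h_39 = 3;  h_40 = 1
  h_41 = 12;  h_42 = 11;  h_43 = 7;  h_44 = 0;  h_45 = 0;  h_46 = 11
  h_47 = 12;  h_48 = 4;  h_49 = 9;  h_50 = 3;  h_51 = 1;  h_52 = 0
  h_53 = 9;  h_54 = 8;  h_55 = 2;  h_56 = 0;  h_57 = 0;  h_58 = 4
  h_59 = 7;  h_60 = 3;  h_61 = 8;  h_62 = 4;  h_63 = 1;  h_64 = 6
  h_65 = 12;  h_66 = 4;  h_67 = 9;  h_68 = 4;  h_69 = 0;  h_70 = 0
  h_71 = 11;  h_72 = 10;  h_73 = 6;  h_74 = 9;  h_75 = 12;  h_76 = 10
  h_77 = 5;  h_78 = 4;  h_79 = 10;  h_80 = 3;  h_81 = 4;  h_82 = 11
  h_83 = 0;  h_84 = 9;  h_85 = 10;  h_86 = 11;  h_87 = 2;  h_88 = 4
  h_89 = 4;  h_90 = 11;  h_91 = 0;  h_92 = 1;  h_93 = 5;  h_94 = 11
  h_95 = 12;  h_96 = 1;  h_97 = 11;  h_98 = 4;  h_99 = 8;  h_100 = 5
  h_101 = 8;  h_102 = 3;  h_103 = 9;  h_104 = 9;  h_105 = 0;  h_106 = 3
  h_107 = 0;  h_108 = 4;  h_109 = 0;  h_110 = 12;  h_111 = 6;  h_112 = 3
  h_113 = 4;  h_114 = 8;  h_115 = 9;  h_116 = 3;  h_117 = 4;  h_118 = 4
  h_119 = 2;  h_120 = 1;  h_121 = 9;  h_122 = 0;  h_123 = 3;  h_124 = 12
  h_125 = 5;  h_126 = 0;  h_127 = 10;  h_128 = 4;  h_129 = 12;  h_130 = 8
  h_131 = 9;  h_132 = 3;  h_133 = 5;  h_134 = 3;  h_135 = 2;  h_136 = 3
  h_137 = 11;  h_138 = 4;  h_139 = 12;  h_140 = 11;  h_141 = 11;  h_142 = 11
  h_143 = 11;  h_144 = 6;  h_145 = 11;  h_146 = 11;  h_147 = 1;  h_148 = 4
  h_149 = 10;  h_150 = 4;  h_151 = 9;  h_152 = 5;  h_153 = 2;  h_154 = 10
  h_155 = 0;  h_156 = 5;  h_157 = 3;  h_158 = 4;  h_159 = 12;  h_160 = 0
  h_161 = 8;  h_162 = 12;  h_163 = 2;  h_164 = 8;  h_165 = 4;  h_166 = 12
  h_167 = 3;  h_168 = 4;  h_169 = 0;  h_170 = 8;  h_171 = 12;  h_172 = 1
  h_173 = 9;  h_174 = 4;  h_175 = 10;  h_176 = 1;  h_177 = 0;  h_178 = 4
  h_179 = 9;  h_180 = 6;  h_181 = 3;  h_182 = 8;  h_183 = 2;  h_184 = 11
  h_185 = 11;  h_186 = 8;  h_187 = 3;  h_188 = 4
h_189 = 0·4 + 0·3 + 2·8 + 4·11 + 8·11 = 5
h_190 = 0·5 + 0·4 + 2·3 + 4·8 + 8·11 = 9

9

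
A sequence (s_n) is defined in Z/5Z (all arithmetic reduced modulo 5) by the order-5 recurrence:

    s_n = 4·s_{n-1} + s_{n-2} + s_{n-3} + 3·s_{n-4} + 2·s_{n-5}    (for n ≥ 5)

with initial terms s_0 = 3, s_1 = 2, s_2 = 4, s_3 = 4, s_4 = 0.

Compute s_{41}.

0

s_5 = 4·0 + 1·4 + 1·4 + 3·2 + 2·3 = 0
s_6 = 4·0 + 1·0 + 1·4 + 3·4 + 2·2 = 0
s_7 = 4·0 + 1·0 + 1·0 + 3·4 + 2·4 = 0
s_8 = 4·0 + 1·0 + 1·0 + 3·0 + 2·4 = 3
s_9 = 4·3 + 1·0 + 1·0 + 3·0 + 2·0 = 2
s_10 = 4·2 + 1·3 + 1·0 + 3·0 + 2·0 = 1
s_11 = 4·1 + 1·2 + 1·3 + 3·0 + 2·0 = 4
s_12 = 4·4 + 1·1 + 1·2 + 3·3 + 2·0 = 3
s_13 = 4·3 + 1·4 + 1·1 + 3·2 + 2·3 = 4
s_14 = 4·4 + 1·3 + 1·4 + 3·1 + 2·2 = 0
s_15 = 4·0 + 1·4 + 1·3 + 3·4 + 2·1 = 1
s_16 = 4·1 + 1·0 + 1·4 + 3·3 + 2·4 = 0
s_17 = 4·0 + 1·1 + 1·0 + 3·4 + 2·3 = 4
s_18 = 4·4 + 1·0 + 1·1 + 3·0 + 2·4 = 0
s_19 = 4·0 + 1·4 + 1·0 + 3·1 + 2·0 = 2
s_20 = 4·2 + 1·0 + 1·4 + 3·0 + 2·1 = 4
s_21 = 4·4 + 1·2 + 1·0 + 3·4 + 2·0 = 0
s_22 = 4·0 + 1·4 + 1·2 + 3·0 + 2·4 = 4
s_23 = 4·4 + 1·0 + 1·4 + 3·2 + 2·0 = 1
s_24 = 4·1 + 1·4 + 1·0 + 3·4 + 2·2 = 4
s_25 = 4·4 + 1·1 + 1·4 + 3·0 + 2·4 = 4
s_26 = 4·4 + 1·4 + 1·1 + 3·4 + 2·0 = 3
s_27 = 4·3 + 1·4 + 1·4 + 3·1 + 2·4 = 1
s_28 = 4·1 + 1·3 + 1·4 + 3·4 + 2·1 = 0
s_29 = 4·0 + 1·1 + 1·3 + 3·4 + 2·4 = 4
s_30 = 4·4 + 1·0 + 1·1 + 3·3 + 2·4 = 4
s_31 = 4·4 + 1·4 + 1·0 + 3·1 + 2·3 = 4
s_32 = 4·4 + 1·4 + 1·4 + 3·0 + 2·1 = 1
s_33 = 4·1 + 1·4 + 1·4 + 3·4 + 2·0 = 4
s_34 = 4·4 + 1·1 + 1·4 + 3·4 + 2·4 = 1
s_35 = 4·1 + 1·4 + 1·1 + 3·4 + 2·4 = 4
s_36 = 4·4 + 1·1 + 1·4 + 3·1 + 2·4 = 2
s_37 = 4·2 + 1·4 + 1·1 + 3·4 + 2·1 = 2
s_38 = 4·2 + 1·2 + 1·4 + 3·1 + 2·4 = 0
s_39 = 4·0 + 1·2 + 1·2 + 3·4 + 2·1 = 3
s_40 = 4·3 + 1·0 + 1·2 + 3·2 + 2·4 = 3
s_41 = 4·3 + 1·3 + 1·0 + 3·2 + 2·2 = 0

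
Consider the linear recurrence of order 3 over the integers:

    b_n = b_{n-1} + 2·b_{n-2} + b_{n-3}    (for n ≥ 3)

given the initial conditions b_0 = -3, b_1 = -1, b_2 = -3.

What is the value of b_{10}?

b_3 = 1·-3 + 2·-1 + 1·-3 = -8
b_4 = 1·-8 + 2·-3 + 1·-1 = -15
b_5 = 1·-15 + 2·-8 + 1·-3 = -34
b_6 = 1·-34 + 2·-15 + 1·-8 = -72
b_7 = 1·-72 + 2·-34 + 1·-15 = -155
b_8 = 1·-155 + 2·-72 + 1·-34 = -333
b_9 = 1·-333 + 2·-155 + 1·-72 = -715
b_10 = 1·-715 + 2·-333 + 1·-155 = -1536

-1536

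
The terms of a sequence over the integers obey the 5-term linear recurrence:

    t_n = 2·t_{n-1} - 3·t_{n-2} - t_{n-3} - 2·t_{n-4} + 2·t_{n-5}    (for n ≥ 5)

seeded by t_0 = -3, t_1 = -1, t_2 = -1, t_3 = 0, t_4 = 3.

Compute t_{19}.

t_5 = 2·3 + -3·0 + -1·-1 + -2·-1 + 2·-3 = 3
t_6 = 2·3 + -3·3 + -1·0 + -2·-1 + 2·-1 = -3
t_7 = 2·-3 + -3·3 + -1·3 + -2·0 + 2·-1 = -20
t_8 = 2·-20 + -3·-3 + -1·3 + -2·3 + 2·0 = -40
t_9 = 2·-40 + -3·-20 + -1·-3 + -2·3 + 2·3 = -17
t_10 = 2·-17 + -3·-40 + -1·-20 + -2·-3 + 2·3 = 118
t_11 = 2·118 + -3·-17 + -1·-40 + -2·-20 + 2·-3 = 361
t_12 = 2·361 + -3·118 + -1·-17 + -2·-40 + 2·-20 = 425
t_13 = 2·425 + -3·361 + -1·118 + -2·-17 + 2·-40 = -397
t_14 = 2·-397 + -3·425 + -1·361 + -2·118 + 2·-17 = -2700
t_15 = 2·-2700 + -3·-397 + -1·425 + -2·361 + 2·118 = -5120
t_16 = 2·-5120 + -3·-2700 + -1·-397 + -2·425 + 2·361 = -1871
t_17 = 2·-1871 + -3·-5120 + -1·-2700 + -2·-397 + 2·425 = 15962
t_18 = 2·15962 + -3·-1871 + -1·-5120 + -2·-2700 + 2·-397 = 47263
t_19 = 2·47263 + -3·15962 + -1·-1871 + -2·-5120 + 2·-2700 = 53351

53351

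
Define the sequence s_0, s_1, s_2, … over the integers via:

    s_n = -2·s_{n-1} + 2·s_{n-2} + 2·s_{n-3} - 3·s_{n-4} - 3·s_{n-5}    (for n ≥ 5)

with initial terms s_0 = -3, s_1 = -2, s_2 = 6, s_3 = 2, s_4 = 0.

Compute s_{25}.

s_5 = -2·0 + 2·2 + 2·6 + -3·-2 + -3·-3 = 31
s_6 = -2·31 + 2·0 + 2·2 + -3·6 + -3·-2 = -70
s_7 = -2·-70 + 2·31 + 2·0 + -3·2 + -3·6 = 178
s_8 = -2·178 + 2·-70 + 2·31 + -3·0 + -3·2 = -440
s_9 = -2·-440 + 2·178 + 2·-70 + -3·31 + -3·0 = 1003
s_10 = -2·1003 + 2·-440 + 2·178 + -3·-70 + -3·31 = -2413
s_11 = -2·-2413 + 2·1003 + 2·-440 + -3·178 + -3·-70 = 5628
s_12 = -2·5628 + 2·-2413 + 2·1003 + -3·-440 + -3·178 = -13290
s_13 = -2·-13290 + 2·5628 + 2·-2413 + -3·1003 + -3·-440 = 31321
s_14 = -2·31321 + 2·-13290 + 2·5628 + -3·-2413 + -3·1003 = -73736
s_15 = -2·-73736 + 2·31321 + 2·-13290 + -3·5628 + -3·-2413 = 173889
s_16 = -2·173889 + 2·-73736 + 2·31321 + -3·-13290 + -3·5628 = -409622
s_17 = -2·-409622 + 2·173889 + 2·-73736 + -3·31321 + -3·-13290 = 965457
s_18 = -2·965457 + 2·-409622 + 2·173889 + -3·-73736 + -3·31321 = -2275135
s_19 = -2·-2275135 + 2·965457 + 2·-409622 + -3·173889 + -3·-73736 = 5361481
s_20 = -2·5361481 + 2·-2275135 + 2·965457 + -3·-409622 + -3·173889 = -12635119
s_21 = -2·-12635119 + 2·5361481 + 2·-2275135 + -3·965457 + -3·-409622 = 29775425
s_22 = -2·29775425 + 2·-12635119 + 2·5361481 + -3·-2275135 + -3·965457 = -70169092
s_23 = -2·-70169092 + 2·29775425 + 2·-12635119 + -3·5361481 + -3·-2275135 = 165359758
s_24 = -2·165359758 + 2·-70169092 + 2·29775425 + -3·-12635119 + -3·5361481 = -389685936
s_25 = -2·-389685936 + 2·165359758 + 2·-70169092 + -3·29775425 + -3·-12635119 = 918332286

918332286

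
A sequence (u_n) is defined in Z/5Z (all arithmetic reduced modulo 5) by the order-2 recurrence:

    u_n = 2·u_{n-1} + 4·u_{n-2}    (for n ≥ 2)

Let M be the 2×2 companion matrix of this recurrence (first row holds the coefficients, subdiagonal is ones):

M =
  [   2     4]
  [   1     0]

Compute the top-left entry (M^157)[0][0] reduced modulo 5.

3

(M^157)[0][0] is the top entry after applying M 157 times to the unit state (1, 0). Equivalently it is h_{158} for the auxiliary sequence (h_n) obeying the same recurrence with h_1 = 1 and h_i = 0 for 0 ≤ i < 1:
h_2 = 2·1 + 4·0 = 2
h_3 = 2·2 + 4·1 = 3
h_4 = 2·3 + 4·2 = 4
h_5 = 2·4 + 4·3 = 0
h_6 = 2·0 + 4·4 = 1
(h_5, h_6) = (0, 1) = (h_0, h_1), so the sequence has period 5.
158 ≡ 3 (mod 5), hence h_158 = h_3 = 3.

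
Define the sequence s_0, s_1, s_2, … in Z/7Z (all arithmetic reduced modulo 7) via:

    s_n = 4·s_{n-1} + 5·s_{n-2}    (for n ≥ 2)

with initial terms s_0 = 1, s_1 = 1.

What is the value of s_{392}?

s_2 = 4·1 + 5·1 = 2
s_3 = 4·2 + 5·1 = 6
s_4 = 4·6 + 5·2 = 6
s_5 = 4·6 + 5·6 = 5
s_6 = 4·5 + 5·6 = 1
s_7 = 4·1 + 5·5 = 1
(s_6, s_7) = (1, 1) = (s_0, s_1), so the sequence has period 6.
392 ≡ 2 (mod 6), hence s_392 = s_2 = 2.

2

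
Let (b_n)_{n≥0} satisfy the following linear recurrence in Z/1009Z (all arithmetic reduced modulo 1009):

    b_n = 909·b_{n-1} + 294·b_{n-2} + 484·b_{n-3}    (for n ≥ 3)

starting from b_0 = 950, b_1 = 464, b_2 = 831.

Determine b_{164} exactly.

386

b_3 = 909·831 + 294·464 + 484·950 = 544
b_4 = 909·544 + 294·831 + 484·464 = 800
b_5 = 909·800 + 294·544 + 484·831 = 847
b_6 = 909·847 + 294·800 + 484·544 = 106
b_7 = 909·106 + 294·847 + 484·800 = 38
b_8 = 909·38 + 294·106 + 484·847 = 415
Continuing the recurrence:
  b_9 = 796;  b_10 = 262;  b_11 = 39;  b_12 = 306;  b_13 = 720;  b_14 = 516
  b_15 = 439;  b_16 = 216;  b_17 = 24;  b_18 = 141;  b_19 = 636;  b_20 = 569
  b_21 = 564;  b_22 = 984;  b_23 = 761;  b_24 = 843;  b_25 = 200;  b_26 = 856
  b_27 = 819;  b_28 = 188;  b_29 = 620;  b_30 = 194;  b_31 = 613;  b_32 = 179
  b_33 = 941;  b_34 = 950;  b_35 = 905;  b_36 = 502;  b_37 = 649;  b_38 = 64
  b_39 = 567;  b_40 = 775;  b_41 = 103;  b_42 = 595;  b_43 = 804;  b_44 = 95
  b_45 = 266;  b_46 = 992;  b_47 = 768;  b_48 = 532;  b_49 = 906;  b_50 = 623
  b_51 = 439;  b_52 = 618;  b_53 = 513;  b_54 = 817;  b_55 = 958;  b_56 = 189
  b_57 = 312;  b_58 = 691;  b_59 = 87;  b_60 = 384;  b_61 = 760;  b_62 = 302
  b_63 = 721;  b_64 = 99;  b_65 = 137;  b_66 = 121;  b_67 = 419;  b_68 = 451
  b_69 = 435;  b_70 = 289;  b_71 = 448;  b_72 = 474;  b_73 = 190;  b_74 = 182
  b_75 = 700;  b_76 = 802;  b_77 = 789;  b_78 = 269;  b_79 = 951;  b_80 = 604
  b_81 = 276;  b_82 = 824;  b_83 = 488;  b_84 = 124;  b_85 = 163;  b_86 = 62
  b_87 = 838;  b_88 = 203;  b_89 = 803;  b_90 = 545;  b_91 = 341;  b_92 = 192
  b_93 = 765;  b_94 = 705;  b_95 = 133;  b_96 = 199;  b_97 = 209;  b_98 = 69
  b_99 = 521;  b_100 = 730;  b_101 = 562;  b_102 = 930;  b_103 = 759;  b_104 = 343
  b_105 = 269;  b_106 = 365;  b_107 = 744;  b_108 = 657;  b_109 = 762;  b_110 = 806
  b_111 = 303;  b_112 = 342;  b_113 = 17;  b_114 = 313;  b_115 = 993;  b_116 = 950
  b_117 = 329;  b_118 = 532;  b_119 = 844;  b_120 = 183;  b_121 = 986;  b_122 = 458
  b_123 = 695;  b_124 = 543;  b_125 = 390;  b_126 = 954;  b_127 = 561;  b_128 = 455
  b_129 = 995;  b_130 = 67;  b_131 = 541;  b_132 = 191;  b_133 = 852;  b_134 = 728
  b_135 = 729;  b_136 = 568;  b_137 = 333;  b_138 = 190;  b_139 = 664;  b_140 = 291
  b_141 = 781;  b_142 = 905;  b_143 = 465;  b_144 = 246;  b_145 = 225;  b_146 = 436
  b_147 = 354;  b_148 = 893;  b_149 = 793;  b_150 = 419;  b_151 = 901;  b_152 = 181
  b_153 = 585;  b_154 = 964;  b_155 = 745;  b_156 = 673;  b_157 = 798;  b_158 = 376
  b_159 = 82;  b_160 = 220;  b_161 = 454;  b_162 = 446
b_163 = 909·446 + 294·454 + 484·220 = 619
b_164 = 909·619 + 294·446 + 484·454 = 386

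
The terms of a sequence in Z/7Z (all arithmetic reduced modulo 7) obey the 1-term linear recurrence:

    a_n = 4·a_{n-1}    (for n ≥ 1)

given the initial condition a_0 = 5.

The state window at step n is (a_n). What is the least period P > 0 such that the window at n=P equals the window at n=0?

3

n=0: window = (5)
n=1: window = (6)
n=2: window = (3)
n=3: window = (5)
window at n=3 equals window at n=0 → period = 3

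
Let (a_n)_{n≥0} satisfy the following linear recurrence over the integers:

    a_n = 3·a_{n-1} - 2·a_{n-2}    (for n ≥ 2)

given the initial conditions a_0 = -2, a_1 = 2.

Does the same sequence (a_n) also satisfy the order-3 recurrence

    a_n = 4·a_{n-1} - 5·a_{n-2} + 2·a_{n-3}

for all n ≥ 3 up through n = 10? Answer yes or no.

Terms a_0..a_10: -2, 2, 10, 26, 58, 122, 250, 506, 1018, 2042, 4090
n=3: candidate gives 26, actual a_3 = 26 ✓
n=4: candidate gives 58, actual a_4 = 58 ✓
n=5: candidate gives 122, actual a_5 = 122 ✓
n=6: candidate gives 250, actual a_6 = 250 ✓
n=7: candidate gives 506, actual a_7 = 506 ✓
n=8: candidate gives 1018, actual a_8 = 1018 ✓
n=9: candidate gives 2042, actual a_9 = 2042 ✓
n=10: candidate gives 4090, actual a_10 = 4090 ✓

yes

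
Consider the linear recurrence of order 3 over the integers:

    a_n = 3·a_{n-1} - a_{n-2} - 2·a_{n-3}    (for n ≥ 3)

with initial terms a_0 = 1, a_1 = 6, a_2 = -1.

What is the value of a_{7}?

a_3 = 3·-1 + -1·6 + -2·1 = -11
a_4 = 3·-11 + -1·-1 + -2·6 = -44
a_5 = 3·-44 + -1·-11 + -2·-1 = -119
a_6 = 3·-119 + -1·-44 + -2·-11 = -291
a_7 = 3·-291 + -1·-119 + -2·-44 = -666

-666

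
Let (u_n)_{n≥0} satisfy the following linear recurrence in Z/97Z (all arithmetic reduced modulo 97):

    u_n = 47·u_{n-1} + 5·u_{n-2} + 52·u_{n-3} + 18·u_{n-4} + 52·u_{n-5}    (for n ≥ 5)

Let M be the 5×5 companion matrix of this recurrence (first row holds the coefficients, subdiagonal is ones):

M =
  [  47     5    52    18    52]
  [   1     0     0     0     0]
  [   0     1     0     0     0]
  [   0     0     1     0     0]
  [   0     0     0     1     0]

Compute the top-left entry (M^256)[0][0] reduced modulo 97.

34

(M^256)[0][0] is the top entry after applying M 256 times to the unit state (1, 0, 0, 0, 0). Equivalently it is h_{260} for the auxiliary sequence (h_n) obeying the same recurrence with h_4 = 1 and h_i = 0 for 0 ≤ i < 4:
h_5 = 47·1 + 5·0 + 52·0 + 18·0 + 52·0 = 47
h_6 = 47·47 + 5·1 + 52·0 + 18·0 + 52·0 = 80
h_7 = 47·80 + 5·47 + 52·1 + 18·0 + 52·0 = 70
h_8 = 47·70 + 5·80 + 52·47 + 18·1 + 52·0 = 41
h_9 = 47·41 + 5·70 + 52·80 + 18·47 + 52·1 = 60
h_10 = 47·60 + 5·41 + 52·70 + 18·80 + 52·47 = 73
Continuing the recurrence:
  h_11 = 31;  h_12 = 8;  h_13 = 70;  h_14 = 64;  h_15 = 77;  h_16 = 23
  h_17 = 68;  h_18 = 79;  h_19 = 69;  h_20 = 49;  h_21 = 58;  h_22 = 71
  h_23 = 79;  h_24 = 11;  h_25 = 48;  h_26 = 43;  h_27 = 90;  h_28 = 92
  h_29 = 7;  h_30 = 9;  h_31 = 77;  h_32 = 82;  h_33 = 14;  h_34 = 69
  h_35 = 22;  h_36 = 21;  h_37 = 83;  h_38 = 39;  h_39 = 49;  h_40 = 91
  h_41 = 18;  h_42 = 40;  h_43 = 9;  h_44 = 22;  h_45 = 67;  h_46 = 48
  h_47 = 60;  h_48 = 36;  h_49 = 48;  h_50 = 10;  h_51 = 47;  h_52 = 84
  h_53 = 67;  h_54 = 56;  h_55 = 68;  h_56 = 52;  h_57 = 18;  h_58 = 16
  h_59 = 19;  h_60 = 76;  h_61 = 58;  h_62 = 80;  h_63 = 58;  h_64 = 59
  h_65 = 94;  h_66 = 60;  h_67 = 19;  h_68 = 71;  h_69 = 60;  h_70 = 43
  h_71 = 66;  h_72 = 70;  h_73 = 55;  h_74 = 76;  h_75 = 47;  h_76 = 53
  h_77 = 56;  h_78 = 63;  h_79 = 28;  h_80 = 84;  h_81 = 70;  h_82 = 94
  h_83 = 15;  h_84 = 23;  h_85 = 32;  h_86 = 68;  h_87 = 10;  h_88 = 79
  h_89 = 50;  h_90 = 42;  h_91 = 57;  h_92 = 59;  h_93 = 65;  h_94 = 67
  h_95 = 52;  h_96 = 0;  h_97 = 28;  h_98 = 70;  h_99 = 90;  h_100 = 10
  h_101 = 20;  h_102 = 44;  h_103 = 91;  h_104 = 18;  h_105 = 7;  h_106 = 96
  h_107 = 0;  h_108 = 80;  h_109 = 17;  h_110 = 90;  h_111 = 81;  h_112 = 82
  h_113 = 19;  h_114 = 65;  h_115 = 69;  h_116 = 59;  h_117 = 46;  h_118 = 55
  h_119 = 29;  h_120 = 47;  h_121 = 89;  h_122 = 93;  h_123 = 69;  h_124 = 20
  h_125 = 79;  h_126 = 26;  h_127 = 5;  h_128 = 79;  h_129 = 83;  h_130 = 14
  h_131 = 27;  h_132 = 62;  h_133 = 67;  h_134 = 22;  h_135 = 84;  h_136 = 71
  h_137 = 19;  h_138 = 87;  h_139 = 56;  h_140 = 1;  h_141 = 58;  h_142 = 49
  h_143 = 29;  h_144 = 85;  h_145 = 24;  h_146 = 72;  h_147 = 33;  h_148 = 86
  h_149 = 96;  h_150 = 84;  h_151 = 46;  h_152 = 71;  h_153 = 70;  h_154 = 28
  h_155 = 78;  h_156 = 58;  h_157 = 18;  h_158 = 24;  h_159 = 13;  h_160 = 74
  h_161 = 80;  h_162 = 63;  h_163 = 58;  h_164 = 91;  h_165 = 36;  h_166 = 78
  h_167 = 94;  h_168 = 82;  h_169 = 83;  h_170 = 59;  h_171 = 8;  h_172 = 2
  h_173 = 36;  h_174 = 27;  h_175 = 12;  h_176 = 16;  h_177 = 58;  h_178 = 65
  h_179 = 74;  h_180 = 68;  h_181 = 92;  h_182 = 88;  h_183 = 40;  h_184 = 51
  h_185 = 46;  h_186 = 1;  h_187 = 77;  h_188 = 90;  h_189 = 96;  h_190 = 27
  h_191 = 10;  h_192 = 66;  h_193 = 3;  h_194 = 67;  h_195 = 32;  h_196 = 17
  h_197 = 72;  h_198 = 93;  h_199 = 72;  h_200 = 57;  h_201 = 64;  h_202 = 39
  h_203 = 94;  h_204 = 4;  h_205 = 12;  h_206 = 93;  h_207 = 17;  h_208 = 58
  h_209 = 20;  h_210 = 47;  h_211 = 88;  h_212 = 64;  h_213 = 53;  h_214 = 58
  h_215 = 65;  h_216 = 92;  h_217 = 16;  h_218 = 50;  h_219 = 51;  h_220 = 76
  h_221 = 53;  h_222 = 77;  h_223 = 5;  h_224 = 24;  h_225 = 72;  h_226 = 49
  h_227 = 51;  h_228 = 94;  h_229 = 65;  h_230 = 36;  h_231 = 89;  h_232 = 59
  h_233 = 90;  h_234 = 86;  h_235 = 73;  h_236 = 69;  h_237 = 61;  h_238 = 44
  h_239 = 10;  h_240 = 73;  h_241 = 76;  h_242 = 79;  h_243 = 75;  h_244 = 6
  h_245 = 35;  h_246 = 85;  h_247 = 46;  h_248 = 73;  h_249 = 2;  h_250 = 90
  h_251 = 92;  h_252 = 48;  h_253 = 73;  h_254 = 91;  h_255 = 88;  h_256 = 67
  h_257 = 6;  h_258 = 54
h_259 = 47·54 + 5·6 + 52·67 + 18·88 + 52·91 = 49
h_260 = 47·49 + 5·54 + 52·6 + 18·67 + 52·88 = 34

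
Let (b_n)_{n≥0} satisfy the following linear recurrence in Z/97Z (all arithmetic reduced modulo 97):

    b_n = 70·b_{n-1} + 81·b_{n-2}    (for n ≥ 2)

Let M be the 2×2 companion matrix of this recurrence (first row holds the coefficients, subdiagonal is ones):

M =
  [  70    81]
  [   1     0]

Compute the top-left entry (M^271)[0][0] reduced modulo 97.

(M^271)[0][0] is the top entry after applying M 271 times to the unit state (1, 0). Equivalently it is h_{272} for the auxiliary sequence (h_n) obeying the same recurrence with h_1 = 1 and h_i = 0 for 0 ≤ i < 1:
h_2 = 70·1 + 81·0 = 70
h_3 = 70·70 + 81·1 = 34
h_4 = 70·34 + 81·70 = 96
h_5 = 70·96 + 81·34 = 65
h_6 = 70·65 + 81·96 = 7
h_7 = 70·7 + 81·65 = 32
Continuing the recurrence:
  h_8 = 91;  h_9 = 38;  h_10 = 40;  h_11 = 58;  h_12 = 25;  h_13 = 46
  h_14 = 7;  h_15 = 45;  h_16 = 31;  h_17 = 92;  h_18 = 27;  h_19 = 30
  h_20 = 19;  h_21 = 74;  h_22 = 26;  h_23 = 54;  h_24 = 66;  h_25 = 70
  h_26 = 61;  h_27 = 46;  h_28 = 13;  h_29 = 77;  h_30 = 41;  h_31 = 86
  h_32 = 29;  h_33 = 72;  h_34 = 17;  h_35 = 38;  h_36 = 60;  h_37 = 3
  h_38 = 26;  h_39 = 26;  h_40 = 46;  h_41 = 88;  h_42 = 89;  h_43 = 69
  h_44 = 11;  h_45 = 54;  h_46 = 15;  h_47 = 89;  h_48 = 73;  h_49 = 0
  h_50 = 93;  h_51 = 11;  h_52 = 58;  h_53 = 4;  h_54 = 31;  h_55 = 69
  h_56 = 66;  h_57 = 24;  h_58 = 42;  h_59 = 34;  h_60 = 59;  h_61 = 94
  h_62 = 10;  h_63 = 69;  h_64 = 14;  h_65 = 70;  h_66 = 20;  h_67 = 86
  h_68 = 74;  h_69 = 21;  h_70 = 92;  h_71 = 90;  h_72 = 75;  h_73 = 27
  h_74 = 11;  h_75 = 47;  h_76 = 10;  h_77 = 45;  h_78 = 80;  h_79 = 30
  h_80 = 44;  h_81 = 78;  h_82 = 3;  h_83 = 29;  h_84 = 42;  h_85 = 51
  h_86 = 85;  h_87 = 90;  h_88 = 90;  h_89 = 10;  h_90 = 36;  h_91 = 32
  h_92 = 15;  h_93 = 53;  h_94 = 75;  h_95 = 37;  h_96 = 32;  h_97 = 96
  h_98 = 0;  h_99 = 16;  h_100 = 53;  h_101 = 59;  h_102 = 81;  h_103 = 70
  h_104 = 15;  h_105 = 27;  h_106 = 1;  h_107 = 26;  h_108 = 58;  h_109 = 55
  h_110 = 12;  h_111 = 57;  h_112 = 15;  h_113 = 41;  h_114 = 11;  h_115 = 17
  h_116 = 44;  h_117 = 92;  h_118 = 13;  h_119 = 20;  h_120 = 28;  h_121 = 88
  h_122 = 86;  h_123 = 53;  h_124 = 6;  h_125 = 57;  h_126 = 14;  h_127 = 68
  h_128 = 74;  h_129 = 18;  h_130 = 76;  h_131 = 85;  h_132 = 78;  h_133 = 26
  h_134 = 87;  h_135 = 48;  h_136 = 28;  h_137 = 28;  h_138 = 57;  h_139 = 50
  h_140 = 66;  h_141 = 37;  h_142 = 79;  h_143 = 88;  h_144 = 46;  h_145 = 66
  h_146 = 4;  h_147 = 0;  h_148 = 33;  h_149 = 79;  h_150 = 55;  h_151 = 64
  h_152 = 11;  h_153 = 37;  h_154 = 86;  h_155 = 93;  h_156 = 90;  h_157 = 59
  h_158 = 71;  h_159 = 49;  h_160 = 63;  h_161 = 37;  h_162 = 30;  h_163 = 53
  h_164 = 29;  h_165 = 18;  h_166 = 20;  h_167 = 45;  h_168 = 17;  h_169 = 82
  h_170 = 36;  h_171 = 44;  h_172 = 79;  h_173 = 73;  h_174 = 63;  h_175 = 41
  h_176 = 19;  h_177 = 92;  h_178 = 25;  h_179 = 84;  h_180 = 48;  h_181 = 76
  h_182 = 90;  h_183 = 40;  h_184 = 2;  h_185 = 82;  h_186 = 82;  h_187 = 63
  h_188 = 91;  h_189 = 27;  h_190 = 46;  h_191 = 72;  h_192 = 36;  h_193 = 10
  h_194 = 27;  h_195 = 81;  h_196 = 0;  h_197 = 62;  h_198 = 72;  h_199 = 71
  h_200 = 35;  h_201 = 53;  h_202 = 46;  h_203 = 44;  h_204 = 16;  h_205 = 28
  h_206 = 55;  h_207 = 7;  h_208 = 95;  h_209 = 39;  h_210 = 46;  h_211 = 74
  h_212 = 79;  h_213 = 78;  h_214 = 25;  h_215 = 17;  h_216 = 14;  h_217 = 29
  h_218 = 60;  h_219 = 50;  h_220 = 18;  h_221 = 72;  h_222 = 96;  h_223 = 39
  h_224 = 30;  h_225 = 21;  h_226 = 20;  h_227 = 94;  h_228 = 52;  h_229 = 2
  h_230 = 84;  h_231 = 28;  h_232 = 34;  h_233 = 89;  h_234 = 60;  h_235 = 60
  h_236 = 39;  h_237 = 24;  h_238 = 86;  h_239 = 10;  h_240 = 3;  h_241 = 50
  h_242 = 57;  h_243 = 86;  h_244 = 64;  h_245 = 0;  h_246 = 43;  h_247 = 3
  h_248 = 7;  h_249 = 54;  h_250 = 79;  h_251 = 10;  h_252 = 18;  h_253 = 33
  h_254 = 82;  h_255 = 71;  h_256 = 69;  h_257 = 8;  h_258 = 38;  h_259 = 10
  h_260 = 92;  h_261 = 72;  h_262 = 76;  h_263 = 94;  h_264 = 29;  h_265 = 41
  h_266 = 78;  h_267 = 51;  h_268 = 91;  h_269 = 25;  h_270 = 3
h_271 = 70·3 + 81·25 = 4
h_272 = 70·4 + 81·3 = 38

38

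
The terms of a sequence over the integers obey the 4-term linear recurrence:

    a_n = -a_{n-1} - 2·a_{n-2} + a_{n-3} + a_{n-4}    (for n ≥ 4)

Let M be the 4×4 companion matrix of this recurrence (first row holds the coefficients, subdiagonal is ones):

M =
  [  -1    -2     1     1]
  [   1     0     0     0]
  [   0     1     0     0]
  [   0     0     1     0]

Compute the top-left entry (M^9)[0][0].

(M^9)[0][0] is the top entry after applying M 9 times to the unit state (1, 0, 0, 0). Equivalently it is h_{12} for the auxiliary sequence (h_n) obeying the same recurrence with h_3 = 1 and h_i = 0 for 0 ≤ i < 3:
h_4 = -1·1 + -2·0 + 1·0 + 1·0 = -1
h_5 = -1·-1 + -2·1 + 1·0 + 1·0 = -1
h_6 = -1·-1 + -2·-1 + 1·1 + 1·0 = 4
h_7 = -1·4 + -2·-1 + 1·-1 + 1·1 = -2
h_8 = -1·-2 + -2·4 + 1·-1 + 1·-1 = -8
h_9 = -1·-8 + -2·-2 + 1·4 + 1·-1 = 15
h_10 = -1·15 + -2·-8 + 1·-2 + 1·4 = 3
h_11 = -1·3 + -2·15 + 1·-8 + 1·-2 = -43
h_12 = -1·-43 + -2·3 + 1·15 + 1·-8 = 44

44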